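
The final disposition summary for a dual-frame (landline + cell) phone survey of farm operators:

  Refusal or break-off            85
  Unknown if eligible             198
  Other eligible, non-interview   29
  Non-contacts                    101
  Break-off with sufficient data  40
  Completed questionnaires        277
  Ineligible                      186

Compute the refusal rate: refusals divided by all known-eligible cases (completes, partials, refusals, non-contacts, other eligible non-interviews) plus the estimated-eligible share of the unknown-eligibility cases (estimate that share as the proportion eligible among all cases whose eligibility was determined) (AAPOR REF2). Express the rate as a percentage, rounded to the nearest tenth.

Numerator: 85
Known eligible: 277 + 40 + 85 + 101 + 29 = 532
e = 532 / (532 + 186) = 532 / 718 = 0.7409
e × U: 0.7409 × 198 = 146.70
Base: 532 + 146.70 = 678.70
REF2 = 85 / 678.70 = 0.1252

12.5%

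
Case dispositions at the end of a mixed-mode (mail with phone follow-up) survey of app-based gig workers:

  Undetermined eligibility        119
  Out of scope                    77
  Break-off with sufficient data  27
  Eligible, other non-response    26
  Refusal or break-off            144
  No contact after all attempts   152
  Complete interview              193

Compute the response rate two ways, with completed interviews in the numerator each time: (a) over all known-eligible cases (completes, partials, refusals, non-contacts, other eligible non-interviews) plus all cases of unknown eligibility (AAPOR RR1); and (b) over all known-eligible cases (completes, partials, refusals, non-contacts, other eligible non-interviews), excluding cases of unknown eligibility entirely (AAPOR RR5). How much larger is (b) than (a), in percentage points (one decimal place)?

Numerator → 193
Denom → 193 + 27 + 144 + 152 + 26 + 119 = 661
RR1 = 193 / 661 = 0.2920
Denom → 193 + 27 + 144 + 152 + 26 = 542
RR5 = 193 / 542 = 0.3561
Difference = 35.61 − 29.20 = 6.41 percentage points

6.4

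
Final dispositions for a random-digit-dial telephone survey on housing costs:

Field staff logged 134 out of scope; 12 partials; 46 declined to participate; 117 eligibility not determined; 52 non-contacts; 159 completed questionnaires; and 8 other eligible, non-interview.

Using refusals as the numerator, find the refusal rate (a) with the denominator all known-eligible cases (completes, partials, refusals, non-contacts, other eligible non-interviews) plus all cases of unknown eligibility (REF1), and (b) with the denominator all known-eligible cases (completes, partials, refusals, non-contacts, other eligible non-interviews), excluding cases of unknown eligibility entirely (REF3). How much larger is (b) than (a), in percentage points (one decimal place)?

Num = 46
Denom = 159 + 12 + 46 + 52 + 8 + 117 = 394
REF1 = 46 / 394 = 0.1168
Denom = 159 + 12 + 46 + 52 + 8 = 277
REF3 = 46 / 277 = 0.1661
Difference = 16.61 − 11.68 = 4.93 percentage points

4.9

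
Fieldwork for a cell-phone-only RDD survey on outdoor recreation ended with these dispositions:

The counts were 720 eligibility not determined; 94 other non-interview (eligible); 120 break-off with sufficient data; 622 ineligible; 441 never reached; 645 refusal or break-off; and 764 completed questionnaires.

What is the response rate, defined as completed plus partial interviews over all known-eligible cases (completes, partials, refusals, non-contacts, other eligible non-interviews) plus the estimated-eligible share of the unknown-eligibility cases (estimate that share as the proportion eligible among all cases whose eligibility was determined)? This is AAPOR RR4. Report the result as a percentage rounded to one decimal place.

Num: 764 + 120 = 884
Determined eligible: 764 + 120 + 645 + 441 + 94 = 2064
e = 2064 / (2064 + 622) = 2064 / 2686 = 0.7684
Eligible share of unknowns: 0.7684 × 720 = 553.25
Denom: 2064 + 553.25 = 2617.25
RR4 = 884 / 2617.25 = 0.3378

33.8%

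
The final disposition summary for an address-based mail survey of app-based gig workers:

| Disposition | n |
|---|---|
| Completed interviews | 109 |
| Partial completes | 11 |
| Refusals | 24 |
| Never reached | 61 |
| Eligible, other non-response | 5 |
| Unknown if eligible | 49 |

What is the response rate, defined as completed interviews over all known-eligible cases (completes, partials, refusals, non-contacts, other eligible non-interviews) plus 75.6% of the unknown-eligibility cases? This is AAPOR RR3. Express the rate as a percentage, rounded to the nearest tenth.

44.1%

Top → 109
Eligible (known) → 109 + 11 + 24 + 61 + 5 = 210
Estimated eligible among unknowns → 0.7560 × 49 = 37.04
Denominator → 210 + 37.04 = 247.04
RR3 = 109 / 247.04 = 0.4412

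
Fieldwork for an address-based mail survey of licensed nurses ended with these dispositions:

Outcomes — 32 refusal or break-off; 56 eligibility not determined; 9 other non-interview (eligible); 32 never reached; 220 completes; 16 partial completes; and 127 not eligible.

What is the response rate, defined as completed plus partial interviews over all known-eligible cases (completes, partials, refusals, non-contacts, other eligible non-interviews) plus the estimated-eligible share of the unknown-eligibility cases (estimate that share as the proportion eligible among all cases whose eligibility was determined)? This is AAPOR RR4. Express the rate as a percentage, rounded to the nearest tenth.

67.7%

Num: 220 + 16 = 236
Eligible (known): 220 + 16 + 32 + 32 + 9 = 309
e = 309 / (309 + 127) = 309 / 436 = 0.7087
Eligible share of unknowns: 0.7087 × 56 = 39.69
Denom: 309 + 39.69 = 348.69
RR4 = 236 / 348.69 = 0.6768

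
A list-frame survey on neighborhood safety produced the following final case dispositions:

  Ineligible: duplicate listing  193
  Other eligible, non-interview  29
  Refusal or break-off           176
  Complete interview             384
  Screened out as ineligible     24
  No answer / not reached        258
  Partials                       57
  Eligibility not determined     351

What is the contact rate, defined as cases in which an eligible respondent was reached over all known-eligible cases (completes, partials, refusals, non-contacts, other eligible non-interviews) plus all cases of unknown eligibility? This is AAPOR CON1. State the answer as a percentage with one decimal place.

51.5%

Screened out, ineligible = 24 + 193 = 217
Numerator = 384 + 57 + 176 + 29 = 646
Base = 384 + 57 + 176 + 258 + 29 + 351 = 1255
CON1 = 646 / 1255 = 0.5147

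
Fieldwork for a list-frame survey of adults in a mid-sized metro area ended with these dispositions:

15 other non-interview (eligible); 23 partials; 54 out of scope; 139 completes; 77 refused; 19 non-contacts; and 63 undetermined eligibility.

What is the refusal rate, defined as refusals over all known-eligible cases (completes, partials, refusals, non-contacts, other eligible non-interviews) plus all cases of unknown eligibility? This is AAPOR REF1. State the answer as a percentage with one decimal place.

22.9%

Numerator → 77
Denom → 139 + 23 + 77 + 19 + 15 + 63 = 336
REF1 = 77 / 336 = 0.2292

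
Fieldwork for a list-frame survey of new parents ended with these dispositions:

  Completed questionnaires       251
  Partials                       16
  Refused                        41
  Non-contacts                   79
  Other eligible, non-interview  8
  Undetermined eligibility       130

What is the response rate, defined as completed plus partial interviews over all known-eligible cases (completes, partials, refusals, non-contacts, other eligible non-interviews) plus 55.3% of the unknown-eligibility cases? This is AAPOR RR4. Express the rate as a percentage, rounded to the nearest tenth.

Top → 251 + 16 = 267
Determined eligible → 251 + 16 + 41 + 79 + 8 = 395
Estimated eligible among unknowns → 0.5530 × 130 = 71.89
Base → 395 + 71.89 = 466.89
RR4 = 267 / 466.89 = 0.5719

57.2%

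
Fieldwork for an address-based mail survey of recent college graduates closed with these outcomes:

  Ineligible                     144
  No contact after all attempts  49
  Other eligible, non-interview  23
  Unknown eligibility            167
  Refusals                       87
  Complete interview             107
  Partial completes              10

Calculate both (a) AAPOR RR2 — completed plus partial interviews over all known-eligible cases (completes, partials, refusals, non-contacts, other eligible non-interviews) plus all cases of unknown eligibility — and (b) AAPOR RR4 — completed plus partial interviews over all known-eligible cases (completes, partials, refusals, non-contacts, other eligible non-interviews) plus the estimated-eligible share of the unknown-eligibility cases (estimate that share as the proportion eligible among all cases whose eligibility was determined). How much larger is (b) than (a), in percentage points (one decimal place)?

3.9

Numerator → 107 + 10 = 117
Denominator → 107 + 10 + 87 + 49 + 23 + 167 = 443
RR2 = 117 / 443 = 0.2641
Eligible (known) → 107 + 10 + 87 + 49 + 23 = 276
e = 276 / (276 + 144) = 276 / 420 = 0.6571
Estimated eligible among unknowns → 0.6571 × 167 = 109.74
Denominator → 276 + 109.74 = 385.74
RR4 = 117 / 385.74 = 0.3033
Difference = 30.33 − 26.41 = 3.92 percentage points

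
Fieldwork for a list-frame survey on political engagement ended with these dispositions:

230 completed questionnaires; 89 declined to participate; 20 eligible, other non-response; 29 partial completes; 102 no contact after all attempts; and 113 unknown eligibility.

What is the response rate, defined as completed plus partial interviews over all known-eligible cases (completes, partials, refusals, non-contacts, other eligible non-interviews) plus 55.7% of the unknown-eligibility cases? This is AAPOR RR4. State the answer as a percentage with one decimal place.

Num → 230 + 29 = 259
Determined eligible → 230 + 29 + 89 + 102 + 20 = 470
Estimated eligible among unknowns → 0.5570 × 113 = 62.94
Denom → 470 + 62.94 = 532.94
RR4 = 259 / 532.94 = 0.4860

48.6%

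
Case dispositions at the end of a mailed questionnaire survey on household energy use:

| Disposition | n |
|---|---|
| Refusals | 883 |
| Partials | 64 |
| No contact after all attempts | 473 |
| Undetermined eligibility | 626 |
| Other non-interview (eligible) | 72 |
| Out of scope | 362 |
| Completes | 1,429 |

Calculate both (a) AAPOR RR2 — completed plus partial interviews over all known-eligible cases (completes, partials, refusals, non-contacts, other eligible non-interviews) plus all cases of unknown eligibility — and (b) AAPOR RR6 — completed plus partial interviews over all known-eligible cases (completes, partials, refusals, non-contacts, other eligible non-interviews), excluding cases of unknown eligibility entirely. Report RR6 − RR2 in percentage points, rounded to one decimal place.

9.0

Num = 1429 + 64 = 1493
Denom = 1429 + 64 + 883 + 473 + 72 + 626 = 3547
RR2 = 1493 / 3547 = 0.4209
Denom = 1429 + 64 + 883 + 473 + 72 = 2921
RR6 = 1493 / 2921 = 0.5111
Difference = 51.11 − 42.09 = 9.02 percentage points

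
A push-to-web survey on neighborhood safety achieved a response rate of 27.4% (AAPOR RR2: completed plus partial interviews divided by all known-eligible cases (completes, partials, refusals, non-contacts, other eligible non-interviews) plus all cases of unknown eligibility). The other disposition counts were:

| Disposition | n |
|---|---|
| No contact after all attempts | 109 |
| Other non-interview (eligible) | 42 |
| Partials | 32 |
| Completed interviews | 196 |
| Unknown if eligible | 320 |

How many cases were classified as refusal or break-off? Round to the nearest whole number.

Num = 196 + 32 = 228
RR2 = 228 / D = 0.274
D = 228 / 0.274 = 832.1
Other denominator terms total 699
refusal or break-off = 832.1 − 699 ≈ 133

133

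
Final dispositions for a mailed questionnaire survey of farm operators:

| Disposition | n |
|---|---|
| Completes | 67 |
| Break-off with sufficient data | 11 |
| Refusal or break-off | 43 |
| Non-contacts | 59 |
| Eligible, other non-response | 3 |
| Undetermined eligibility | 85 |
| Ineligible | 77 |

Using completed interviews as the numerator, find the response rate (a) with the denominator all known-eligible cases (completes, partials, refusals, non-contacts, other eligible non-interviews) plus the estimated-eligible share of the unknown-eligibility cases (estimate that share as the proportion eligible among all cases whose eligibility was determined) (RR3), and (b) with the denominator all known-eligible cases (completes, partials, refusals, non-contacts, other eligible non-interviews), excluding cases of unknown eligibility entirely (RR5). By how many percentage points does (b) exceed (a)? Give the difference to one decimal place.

Numerator → 67
Eligible (known) → 67 + 11 + 43 + 59 + 3 = 183
e = 183 / (183 + 77) = 183 / 260 = 0.7038
Eligible share of unknowns → 0.7038 × 85 = 59.82
Denominator → 183 + 59.82 = 242.82
RR3 = 67 / 242.82 = 0.2759
Denominator → 67 + 11 + 43 + 59 + 3 = 183
RR5 = 67 / 183 = 0.3661
Difference = 36.61 − 27.59 = 9.02 percentage points

9.0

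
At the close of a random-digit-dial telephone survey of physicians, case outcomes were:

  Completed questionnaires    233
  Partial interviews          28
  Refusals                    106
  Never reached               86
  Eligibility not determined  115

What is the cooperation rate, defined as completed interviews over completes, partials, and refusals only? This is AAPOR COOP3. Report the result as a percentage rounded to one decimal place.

Numerator: 233
Base: 233 + 28 + 106 = 367
COOP3 = 233 / 367 = 0.6349

63.5%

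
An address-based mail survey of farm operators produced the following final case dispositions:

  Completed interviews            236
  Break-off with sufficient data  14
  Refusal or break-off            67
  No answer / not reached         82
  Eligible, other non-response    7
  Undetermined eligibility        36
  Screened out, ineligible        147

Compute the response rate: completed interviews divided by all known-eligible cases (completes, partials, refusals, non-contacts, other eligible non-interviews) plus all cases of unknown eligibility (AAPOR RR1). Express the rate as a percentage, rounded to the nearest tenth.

53.4%

Numerator = 236
Denom = 236 + 14 + 67 + 82 + 7 + 36 = 442
RR1 = 236 / 442 = 0.5339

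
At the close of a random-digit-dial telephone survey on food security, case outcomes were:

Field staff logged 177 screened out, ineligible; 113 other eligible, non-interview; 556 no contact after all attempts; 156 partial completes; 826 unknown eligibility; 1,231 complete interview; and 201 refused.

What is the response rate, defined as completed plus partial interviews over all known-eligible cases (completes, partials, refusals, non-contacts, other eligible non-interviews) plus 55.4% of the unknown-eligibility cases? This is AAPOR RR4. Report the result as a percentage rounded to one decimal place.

Numerator = 1231 + 156 = 1387
Eligible (known) = 1231 + 156 + 201 + 556 + 113 = 2257
Estimated eligible among unknowns = 0.5540 × 826 = 457.60
Base = 2257 + 457.60 = 2714.60
RR4 = 1387 / 2714.60 = 0.5109

51.1%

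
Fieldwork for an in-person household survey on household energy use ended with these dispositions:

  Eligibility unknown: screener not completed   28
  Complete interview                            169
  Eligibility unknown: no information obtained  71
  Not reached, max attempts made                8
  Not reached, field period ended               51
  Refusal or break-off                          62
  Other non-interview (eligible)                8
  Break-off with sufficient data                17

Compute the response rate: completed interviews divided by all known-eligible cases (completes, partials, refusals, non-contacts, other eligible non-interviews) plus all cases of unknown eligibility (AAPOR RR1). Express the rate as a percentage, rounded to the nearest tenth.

40.8%

Never reached = 51 + 8 = 59
Unknown if eligible = 28 + 71 = 99
Num: 169
Denominator: 169 + 17 + 62 + 59 + 8 + 99 = 414
RR1 = 169 / 414 = 0.4082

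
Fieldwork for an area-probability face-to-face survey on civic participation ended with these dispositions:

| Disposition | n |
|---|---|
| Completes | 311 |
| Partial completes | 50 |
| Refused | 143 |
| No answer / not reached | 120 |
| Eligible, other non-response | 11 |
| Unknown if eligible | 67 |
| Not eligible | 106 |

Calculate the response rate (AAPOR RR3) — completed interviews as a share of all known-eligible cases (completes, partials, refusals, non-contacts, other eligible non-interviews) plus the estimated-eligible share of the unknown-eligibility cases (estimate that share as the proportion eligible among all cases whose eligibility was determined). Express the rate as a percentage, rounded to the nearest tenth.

Top: 311
Known eligible: 311 + 50 + 143 + 120 + 11 = 635
e = 635 / (635 + 106) = 635 / 741 = 0.8570
Eligible share of unknowns: 0.8570 × 67 = 57.42
Base: 635 + 57.42 = 692.42
RR3 = 311 / 692.42 = 0.4491

44.9%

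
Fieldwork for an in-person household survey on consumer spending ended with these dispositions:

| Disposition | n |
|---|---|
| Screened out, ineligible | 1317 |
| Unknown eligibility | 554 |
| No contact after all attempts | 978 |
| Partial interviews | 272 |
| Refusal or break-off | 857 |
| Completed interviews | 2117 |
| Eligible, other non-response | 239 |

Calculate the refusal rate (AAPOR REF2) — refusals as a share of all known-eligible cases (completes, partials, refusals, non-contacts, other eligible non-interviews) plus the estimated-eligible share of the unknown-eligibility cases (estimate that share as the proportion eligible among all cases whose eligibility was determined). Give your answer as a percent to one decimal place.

17.5%

Numerator = 857
Known eligible = 2117 + 272 + 857 + 978 + 239 = 4463
e = 4463 / (4463 + 1317) = 4463 / 5780 = 0.7721
Estimated eligible among unknowns = 0.7721 × 554 = 427.74
Denominator = 4463 + 427.74 = 4890.74
REF2 = 857 / 4890.74 = 0.1752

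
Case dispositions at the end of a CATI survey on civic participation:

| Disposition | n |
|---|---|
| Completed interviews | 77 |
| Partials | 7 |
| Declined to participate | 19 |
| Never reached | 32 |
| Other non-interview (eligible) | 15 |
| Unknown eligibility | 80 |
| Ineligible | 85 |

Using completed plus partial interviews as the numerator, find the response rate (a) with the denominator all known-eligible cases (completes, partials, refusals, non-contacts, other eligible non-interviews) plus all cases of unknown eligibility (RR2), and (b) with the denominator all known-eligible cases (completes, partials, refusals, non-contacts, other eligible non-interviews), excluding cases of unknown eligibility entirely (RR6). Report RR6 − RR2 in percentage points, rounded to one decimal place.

Num: 77 + 7 = 84
Denom: 77 + 7 + 19 + 32 + 15 + 80 = 230
RR2 = 84 / 230 = 0.3652
Denom: 77 + 7 + 19 + 32 + 15 = 150
RR6 = 84 / 150 = 0.5600
Difference = 56.00 − 36.52 = 19.48 percentage points

19.5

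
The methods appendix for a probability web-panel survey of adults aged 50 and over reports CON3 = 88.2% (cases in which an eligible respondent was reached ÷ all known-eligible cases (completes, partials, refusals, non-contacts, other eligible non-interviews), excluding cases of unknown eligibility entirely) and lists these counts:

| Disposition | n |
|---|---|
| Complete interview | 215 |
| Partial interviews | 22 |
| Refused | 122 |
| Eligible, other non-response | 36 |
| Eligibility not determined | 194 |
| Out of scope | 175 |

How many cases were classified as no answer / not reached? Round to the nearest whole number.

Num → 215 + 22 + 122 + 36 = 395
CON3 = 395 / D = 0.882
D = 395 / 0.882 = 447.8
Remaining denominator categories sum to 395
no answer / not reached = 447.8 − 395 ≈ 53

53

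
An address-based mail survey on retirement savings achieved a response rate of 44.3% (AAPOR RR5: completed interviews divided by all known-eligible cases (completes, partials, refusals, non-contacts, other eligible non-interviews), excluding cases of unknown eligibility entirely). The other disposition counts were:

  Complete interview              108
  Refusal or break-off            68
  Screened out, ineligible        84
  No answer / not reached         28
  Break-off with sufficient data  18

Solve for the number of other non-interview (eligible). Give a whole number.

RR5 = 108 / D = 0.443
D = 108 / 0.443 = 243.8
Rest of base = 222
other non-interview (eligible) = 243.8 − 222 ≈ 22

22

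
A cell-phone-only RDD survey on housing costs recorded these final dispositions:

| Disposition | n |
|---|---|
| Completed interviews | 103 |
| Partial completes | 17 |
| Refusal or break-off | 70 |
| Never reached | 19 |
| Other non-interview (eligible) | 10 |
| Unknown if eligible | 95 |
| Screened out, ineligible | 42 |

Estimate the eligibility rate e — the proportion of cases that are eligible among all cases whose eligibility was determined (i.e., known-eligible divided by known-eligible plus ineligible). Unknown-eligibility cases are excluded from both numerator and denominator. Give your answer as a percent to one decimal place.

Determined eligible → 103 + 17 + 70 + 19 + 10 = 219
e = 219 / (219 + 42) = 219 / 261 = 0.8391

83.9%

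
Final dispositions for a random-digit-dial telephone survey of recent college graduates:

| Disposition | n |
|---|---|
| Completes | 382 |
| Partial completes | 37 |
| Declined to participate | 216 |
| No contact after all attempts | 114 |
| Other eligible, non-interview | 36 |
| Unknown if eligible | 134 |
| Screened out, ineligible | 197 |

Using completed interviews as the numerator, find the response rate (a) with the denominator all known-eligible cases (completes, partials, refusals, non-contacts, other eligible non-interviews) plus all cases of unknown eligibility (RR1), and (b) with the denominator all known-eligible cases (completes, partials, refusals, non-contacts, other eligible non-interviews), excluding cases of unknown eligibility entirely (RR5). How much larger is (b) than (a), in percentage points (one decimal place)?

7.1

Top = 382
Denominator = 382 + 37 + 216 + 114 + 36 + 134 = 919
RR1 = 382 / 919 = 0.4157
Denominator = 382 + 37 + 216 + 114 + 36 = 785
RR5 = 382 / 785 = 0.4866
Difference = 48.66 − 41.57 = 7.09 percentage points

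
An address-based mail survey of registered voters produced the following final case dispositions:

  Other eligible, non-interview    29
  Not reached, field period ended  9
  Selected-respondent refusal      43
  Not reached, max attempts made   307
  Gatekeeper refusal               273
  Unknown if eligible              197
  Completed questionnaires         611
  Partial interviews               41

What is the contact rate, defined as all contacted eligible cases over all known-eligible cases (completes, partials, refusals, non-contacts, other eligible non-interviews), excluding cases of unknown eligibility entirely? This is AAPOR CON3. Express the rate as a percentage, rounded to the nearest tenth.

75.9%

Refused = 273 + 43 = 316
Non-contacts = 9 + 307 = 316
Numerator → 611 + 41 + 316 + 29 = 997
Denominator → 611 + 41 + 316 + 316 + 29 = 1313
CON3 = 997 / 1313 = 0.7593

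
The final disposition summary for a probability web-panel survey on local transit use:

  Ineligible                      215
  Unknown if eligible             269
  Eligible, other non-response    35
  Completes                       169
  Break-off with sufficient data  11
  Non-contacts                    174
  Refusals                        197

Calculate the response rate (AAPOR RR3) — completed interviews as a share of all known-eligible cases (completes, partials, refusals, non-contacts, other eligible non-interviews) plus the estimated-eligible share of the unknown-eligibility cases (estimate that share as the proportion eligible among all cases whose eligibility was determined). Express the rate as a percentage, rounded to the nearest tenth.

Num: 169
Known eligible: 169 + 11 + 197 + 174 + 35 = 586
e = 586 / (586 + 215) = 586 / 801 = 0.7316
Estimated eligible among unknowns: 0.7316 × 269 = 196.80
Denominator: 586 + 196.80 = 782.80
RR3 = 169 / 782.80 = 0.2159

21.6%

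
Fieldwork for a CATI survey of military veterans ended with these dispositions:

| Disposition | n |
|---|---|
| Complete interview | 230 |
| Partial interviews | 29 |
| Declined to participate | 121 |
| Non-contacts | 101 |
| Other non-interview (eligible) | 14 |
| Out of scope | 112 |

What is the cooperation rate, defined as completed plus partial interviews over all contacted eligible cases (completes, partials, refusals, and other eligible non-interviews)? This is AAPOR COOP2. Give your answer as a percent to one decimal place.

65.7%

Numerator → 230 + 29 = 259
Denominator → 230 + 29 + 121 + 14 = 394
COOP2 = 259 / 394 = 0.6574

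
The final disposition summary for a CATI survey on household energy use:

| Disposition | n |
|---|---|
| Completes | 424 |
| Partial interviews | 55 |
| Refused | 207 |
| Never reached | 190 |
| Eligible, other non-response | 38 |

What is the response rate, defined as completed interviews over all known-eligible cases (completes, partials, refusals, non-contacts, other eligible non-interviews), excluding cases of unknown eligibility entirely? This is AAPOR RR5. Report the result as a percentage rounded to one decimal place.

46.4%

Numerator → 424
Denom → 424 + 55 + 207 + 190 + 38 = 914
RR5 = 424 / 914 = 0.4639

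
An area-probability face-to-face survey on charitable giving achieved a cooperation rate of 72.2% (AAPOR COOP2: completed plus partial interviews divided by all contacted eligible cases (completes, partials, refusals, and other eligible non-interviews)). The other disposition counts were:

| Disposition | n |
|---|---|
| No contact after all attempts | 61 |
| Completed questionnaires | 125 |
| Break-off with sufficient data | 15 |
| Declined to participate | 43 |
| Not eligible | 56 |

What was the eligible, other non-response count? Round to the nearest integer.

Numerator → 125 + 15 = 140
COOP2 = 140 / D = 0.722
D = 140 / 0.722 = 193.9
Rest of base = 183
eligible, other non-response = 193.9 − 183 ≈ 11

11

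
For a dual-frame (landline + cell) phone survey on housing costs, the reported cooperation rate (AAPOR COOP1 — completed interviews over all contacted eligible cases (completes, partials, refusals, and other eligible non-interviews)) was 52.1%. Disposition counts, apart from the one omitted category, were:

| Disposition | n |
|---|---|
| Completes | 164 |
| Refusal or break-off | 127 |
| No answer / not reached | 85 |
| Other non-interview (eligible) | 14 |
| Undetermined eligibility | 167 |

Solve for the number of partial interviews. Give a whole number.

COOP1 = 164 / D = 0.521
D = 164 / 0.521 = 314.8
Other denominator terms total 305
partial interviews = 314.8 − 305 ≈ 10

10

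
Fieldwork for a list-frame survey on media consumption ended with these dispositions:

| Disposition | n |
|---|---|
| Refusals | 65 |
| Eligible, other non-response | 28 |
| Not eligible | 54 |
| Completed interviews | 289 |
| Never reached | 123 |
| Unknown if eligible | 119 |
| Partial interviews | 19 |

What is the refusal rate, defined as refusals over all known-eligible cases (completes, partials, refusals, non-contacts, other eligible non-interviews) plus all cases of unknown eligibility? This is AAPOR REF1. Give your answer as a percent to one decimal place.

10.1%

Numerator → 65
Denominator → 289 + 19 + 65 + 123 + 28 + 119 = 643
REF1 = 65 / 643 = 0.1011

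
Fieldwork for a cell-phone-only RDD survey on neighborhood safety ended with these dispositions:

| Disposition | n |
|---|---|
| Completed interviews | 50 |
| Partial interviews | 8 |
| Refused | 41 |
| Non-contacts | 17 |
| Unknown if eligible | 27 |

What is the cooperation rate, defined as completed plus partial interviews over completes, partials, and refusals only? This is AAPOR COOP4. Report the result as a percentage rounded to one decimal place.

58.6%

Numerator = 50 + 8 = 58
Denominator = 50 + 8 + 41 = 99
COOP4 = 58 / 99 = 0.5859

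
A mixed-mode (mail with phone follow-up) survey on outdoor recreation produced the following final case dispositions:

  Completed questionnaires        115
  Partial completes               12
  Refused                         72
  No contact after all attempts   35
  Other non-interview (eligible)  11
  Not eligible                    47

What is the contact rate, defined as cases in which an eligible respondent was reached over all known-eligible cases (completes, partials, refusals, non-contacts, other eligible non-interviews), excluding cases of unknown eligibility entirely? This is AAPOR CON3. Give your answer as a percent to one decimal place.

Num = 115 + 12 + 72 + 11 = 210
Denominator = 115 + 12 + 72 + 35 + 11 = 245
CON3 = 210 / 245 = 0.8571

85.7%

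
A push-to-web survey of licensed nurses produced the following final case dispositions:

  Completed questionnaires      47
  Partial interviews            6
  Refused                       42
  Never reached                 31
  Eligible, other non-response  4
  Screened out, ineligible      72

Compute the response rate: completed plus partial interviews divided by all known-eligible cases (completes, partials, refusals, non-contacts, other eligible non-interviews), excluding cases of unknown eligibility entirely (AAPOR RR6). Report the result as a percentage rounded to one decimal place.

Top: 47 + 6 = 53
Base: 47 + 6 + 42 + 31 + 4 = 130
RR6 = 53 / 130 = 0.4077

40.8%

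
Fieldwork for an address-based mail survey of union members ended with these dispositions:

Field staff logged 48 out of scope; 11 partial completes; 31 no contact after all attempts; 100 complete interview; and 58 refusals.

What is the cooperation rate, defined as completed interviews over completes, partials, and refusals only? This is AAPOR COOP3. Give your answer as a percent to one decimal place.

Num → 100
Denominator → 100 + 11 + 58 = 169
COOP3 = 100 / 169 = 0.5917

59.2%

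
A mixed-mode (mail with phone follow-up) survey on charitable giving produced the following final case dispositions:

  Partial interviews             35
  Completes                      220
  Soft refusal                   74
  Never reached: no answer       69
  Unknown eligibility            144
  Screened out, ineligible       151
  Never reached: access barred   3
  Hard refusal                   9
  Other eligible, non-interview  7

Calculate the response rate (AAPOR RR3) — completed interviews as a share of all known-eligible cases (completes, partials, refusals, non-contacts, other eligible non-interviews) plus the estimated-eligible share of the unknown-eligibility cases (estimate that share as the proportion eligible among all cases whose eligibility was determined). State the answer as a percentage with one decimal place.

Declined to participate = 9 + 74 = 83
Never reached = 69 + 3 = 72
Num: 220
Determined eligible: 220 + 35 + 83 + 72 + 7 = 417
e = 417 / (417 + 151) = 417 / 568 = 0.7342
Eligible share of unknowns: 0.7342 × 144 = 105.72
Denominator: 417 + 105.72 = 522.72
RR3 = 220 / 522.72 = 0.4209

42.1%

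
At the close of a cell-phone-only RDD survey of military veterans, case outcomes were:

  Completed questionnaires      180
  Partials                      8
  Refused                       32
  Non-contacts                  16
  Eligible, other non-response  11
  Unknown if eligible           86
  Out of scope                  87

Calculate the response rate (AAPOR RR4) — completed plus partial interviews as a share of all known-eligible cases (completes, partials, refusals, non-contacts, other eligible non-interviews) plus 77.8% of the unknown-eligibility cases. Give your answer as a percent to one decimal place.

59.9%

Top → 180 + 8 = 188
Determined eligible → 180 + 8 + 32 + 16 + 11 = 247
e × U → 0.7780 × 86 = 66.91
Denominator → 247 + 66.91 = 313.91
RR4 = 188 / 313.91 = 0.5989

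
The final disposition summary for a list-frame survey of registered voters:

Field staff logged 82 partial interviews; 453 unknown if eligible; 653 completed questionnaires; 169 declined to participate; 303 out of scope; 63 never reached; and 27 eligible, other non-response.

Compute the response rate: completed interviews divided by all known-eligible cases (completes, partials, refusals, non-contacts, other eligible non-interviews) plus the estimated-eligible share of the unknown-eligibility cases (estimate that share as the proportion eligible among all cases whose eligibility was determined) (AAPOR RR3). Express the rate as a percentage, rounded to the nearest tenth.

Num = 653
Determined eligible = 653 + 82 + 169 + 63 + 27 = 994
e = 994 / (994 + 303) = 994 / 1297 = 0.7664
Estimated eligible among unknowns = 0.7664 × 453 = 347.18
Base = 994 + 347.18 = 1341.18
RR3 = 653 / 1341.18 = 0.4869

48.7%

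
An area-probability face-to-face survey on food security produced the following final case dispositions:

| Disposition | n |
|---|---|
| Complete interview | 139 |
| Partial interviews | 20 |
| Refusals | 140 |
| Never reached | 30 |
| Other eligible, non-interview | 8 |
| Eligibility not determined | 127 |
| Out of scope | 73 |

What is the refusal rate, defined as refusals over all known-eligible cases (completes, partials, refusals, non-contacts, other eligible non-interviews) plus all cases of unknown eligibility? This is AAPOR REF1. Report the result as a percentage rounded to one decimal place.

30.2%

Numerator = 140
Base = 139 + 20 + 140 + 30 + 8 + 127 = 464
REF1 = 140 / 464 = 0.3017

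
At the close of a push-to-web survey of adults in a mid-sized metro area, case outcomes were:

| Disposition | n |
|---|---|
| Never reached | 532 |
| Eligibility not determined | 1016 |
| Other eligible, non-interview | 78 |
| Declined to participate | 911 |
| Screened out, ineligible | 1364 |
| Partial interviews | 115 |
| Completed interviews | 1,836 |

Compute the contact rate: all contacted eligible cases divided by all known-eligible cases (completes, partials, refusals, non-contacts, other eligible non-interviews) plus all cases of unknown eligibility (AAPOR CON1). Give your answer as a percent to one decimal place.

Num = 1836 + 115 + 911 + 78 = 2940
Base = 1836 + 115 + 911 + 532 + 78 + 1016 = 4488
CON1 = 2940 / 4488 = 0.6551

65.5%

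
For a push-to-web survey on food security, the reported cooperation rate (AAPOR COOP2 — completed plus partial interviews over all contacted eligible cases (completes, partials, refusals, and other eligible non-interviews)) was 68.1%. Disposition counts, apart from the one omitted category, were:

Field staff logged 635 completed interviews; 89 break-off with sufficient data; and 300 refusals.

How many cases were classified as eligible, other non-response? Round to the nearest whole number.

39

Numerator = 635 + 89 = 724
COOP2 = 724 / D = 0.681
D = 724 / 0.681 = 1063.1
Rest of base = 1024
eligible, other non-response = 1063.1 − 1024 ≈ 39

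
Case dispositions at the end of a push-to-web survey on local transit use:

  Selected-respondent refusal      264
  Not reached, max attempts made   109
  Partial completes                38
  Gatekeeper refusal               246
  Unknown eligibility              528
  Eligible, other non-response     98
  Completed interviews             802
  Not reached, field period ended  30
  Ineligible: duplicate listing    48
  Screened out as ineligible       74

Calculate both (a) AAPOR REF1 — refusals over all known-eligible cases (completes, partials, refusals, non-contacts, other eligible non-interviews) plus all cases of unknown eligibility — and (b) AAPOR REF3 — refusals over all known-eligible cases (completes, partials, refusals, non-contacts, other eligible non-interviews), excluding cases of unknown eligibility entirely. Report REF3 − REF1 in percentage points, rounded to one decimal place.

8.0

Refusal or break-off = 246 + 264 = 510
Non-contacts = 30 + 109 = 139
Screened out, ineligible = 74 + 48 = 122
Numerator: 510
Denom: 802 + 38 + 510 + 139 + 98 + 528 = 2115
REF1 = 510 / 2115 = 0.2411
Denom: 802 + 38 + 510 + 139 + 98 = 1587
REF3 = 510 / 1587 = 0.3214
Difference = 32.14 − 24.11 = 8.03 percentage points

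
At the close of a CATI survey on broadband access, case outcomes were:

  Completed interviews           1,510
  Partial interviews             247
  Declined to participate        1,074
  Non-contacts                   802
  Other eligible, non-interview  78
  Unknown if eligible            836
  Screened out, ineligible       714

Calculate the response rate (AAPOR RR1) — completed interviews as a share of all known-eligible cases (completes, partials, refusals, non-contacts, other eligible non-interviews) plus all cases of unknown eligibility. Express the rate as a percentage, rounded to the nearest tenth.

Numerator: 1510
Denom: 1510 + 247 + 1074 + 802 + 78 + 836 = 4547
RR1 = 1510 / 4547 = 0.3321

33.2%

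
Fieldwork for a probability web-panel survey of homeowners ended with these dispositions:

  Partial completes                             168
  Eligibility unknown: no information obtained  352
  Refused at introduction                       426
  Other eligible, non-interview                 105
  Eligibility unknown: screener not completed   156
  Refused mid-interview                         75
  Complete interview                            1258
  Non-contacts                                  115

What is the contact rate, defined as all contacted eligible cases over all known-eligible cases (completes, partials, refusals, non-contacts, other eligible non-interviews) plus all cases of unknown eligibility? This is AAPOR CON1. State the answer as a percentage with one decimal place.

Refusals = 426 + 75 = 501
Eligibility not determined = 156 + 352 = 508
Numerator → 1258 + 168 + 501 + 105 = 2032
Denom → 1258 + 168 + 501 + 115 + 105 + 508 = 2655
CON1 = 2032 / 2655 = 0.7653

76.5%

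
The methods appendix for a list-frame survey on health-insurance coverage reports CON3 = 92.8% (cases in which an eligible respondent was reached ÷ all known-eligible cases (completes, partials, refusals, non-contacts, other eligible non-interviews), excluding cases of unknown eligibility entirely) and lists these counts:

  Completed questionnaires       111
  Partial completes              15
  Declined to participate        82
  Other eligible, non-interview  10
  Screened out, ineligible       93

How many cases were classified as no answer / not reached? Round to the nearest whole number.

17

Top = 111 + 15 + 82 + 10 = 218
CON3 = 218 / D = 0.928
D = 218 / 0.928 = 234.9
Rest of base = 218
no answer / not reached = 234.9 − 218 ≈ 17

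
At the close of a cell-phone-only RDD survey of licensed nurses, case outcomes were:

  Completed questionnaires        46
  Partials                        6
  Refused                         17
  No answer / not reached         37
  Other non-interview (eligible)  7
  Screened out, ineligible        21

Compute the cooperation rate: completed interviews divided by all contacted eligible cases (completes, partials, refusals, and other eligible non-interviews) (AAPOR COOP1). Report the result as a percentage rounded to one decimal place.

Top = 46
Base = 46 + 6 + 17 + 7 = 76
COOP1 = 46 / 76 = 0.6053

60.5%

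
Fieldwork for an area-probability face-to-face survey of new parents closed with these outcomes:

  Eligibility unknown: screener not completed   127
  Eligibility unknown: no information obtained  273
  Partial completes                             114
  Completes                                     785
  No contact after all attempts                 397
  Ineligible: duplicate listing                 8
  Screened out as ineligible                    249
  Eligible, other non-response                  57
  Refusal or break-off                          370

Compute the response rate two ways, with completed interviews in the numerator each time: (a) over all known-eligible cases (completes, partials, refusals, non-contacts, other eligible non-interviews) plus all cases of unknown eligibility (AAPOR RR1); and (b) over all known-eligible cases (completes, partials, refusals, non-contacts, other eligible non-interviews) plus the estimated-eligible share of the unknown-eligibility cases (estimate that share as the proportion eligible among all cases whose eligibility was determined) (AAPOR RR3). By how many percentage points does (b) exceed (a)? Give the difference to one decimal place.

0.9

Undetermined eligibility = 127 + 273 = 400
Ineligible = 249 + 8 = 257
Top: 785
Base: 785 + 114 + 370 + 397 + 57 + 400 = 2123
RR1 = 785 / 2123 = 0.3698
Eligible (known): 785 + 114 + 370 + 397 + 57 = 1723
e = 1723 / (1723 + 257) = 1723 / 1980 = 0.8702
Eligible share of unknowns: 0.8702 × 400 = 348.08
Base: 1723 + 348.08 = 2071.08
RR3 = 785 / 2071.08 = 0.3790
Difference = 37.90 − 36.98 = 0.92 percentage points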